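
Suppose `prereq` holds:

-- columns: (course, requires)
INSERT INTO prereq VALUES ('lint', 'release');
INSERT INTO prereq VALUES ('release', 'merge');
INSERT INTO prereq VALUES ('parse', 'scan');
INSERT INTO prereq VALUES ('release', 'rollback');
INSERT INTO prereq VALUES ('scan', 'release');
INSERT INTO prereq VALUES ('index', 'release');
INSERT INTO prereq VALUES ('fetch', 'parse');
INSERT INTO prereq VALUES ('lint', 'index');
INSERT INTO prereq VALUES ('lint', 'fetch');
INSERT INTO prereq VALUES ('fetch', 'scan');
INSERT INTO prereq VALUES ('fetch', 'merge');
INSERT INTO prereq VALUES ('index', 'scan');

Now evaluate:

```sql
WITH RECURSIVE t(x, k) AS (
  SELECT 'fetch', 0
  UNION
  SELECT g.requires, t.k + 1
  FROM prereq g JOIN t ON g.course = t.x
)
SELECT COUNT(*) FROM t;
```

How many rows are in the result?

Base: (fetch, k=0).
Iteration 1: edges from {fetch} -> (merge, k=1), (parse, k=1), (scan, k=1).
Iteration 2: edges from {merge,parse,scan} -> (release, k=2), (scan, k=2).
Iteration 3: edges from {release,scan} -> (merge, k=3), (release, k=3), (rollback, k=3).
Iteration 4: edges from {merge,release,rollback} -> (merge, k=4), (rollback, k=4).
Iteration 5: no outgoing edges from {merge,rollback}; recursion stops.
Total rows emitted: 11.

11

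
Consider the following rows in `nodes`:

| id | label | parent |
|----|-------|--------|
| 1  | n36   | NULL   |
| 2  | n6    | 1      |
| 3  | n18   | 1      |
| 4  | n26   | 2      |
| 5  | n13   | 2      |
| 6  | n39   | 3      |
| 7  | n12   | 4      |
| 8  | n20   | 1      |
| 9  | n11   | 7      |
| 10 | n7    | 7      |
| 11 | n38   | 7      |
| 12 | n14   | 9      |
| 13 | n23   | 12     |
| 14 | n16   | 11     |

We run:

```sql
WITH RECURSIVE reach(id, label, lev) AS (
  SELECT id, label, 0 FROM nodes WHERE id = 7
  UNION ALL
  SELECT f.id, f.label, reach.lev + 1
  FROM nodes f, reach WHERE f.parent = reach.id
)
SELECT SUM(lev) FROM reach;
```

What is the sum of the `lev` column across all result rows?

Base: id=7 (n12) at lev 0.
Iteration 1: rows with parent in {7} -> n11 (id 9, lev 1), n7 (id 10, lev 1), n38 (id 11, lev 1).
Iteration 2: rows with parent in {9,10,11} -> n14 (id 12, lev 2), n16 (id 14, lev 2).
Iteration 3: rows with parent in {12,14} -> n23 (id 13, lev 3).
Iteration 4: no rows with parent in {13}; recursion stops.
SUM(lev) = 0 + 1 + 1 + 1 + 2 + 2 + 3 = 10.

10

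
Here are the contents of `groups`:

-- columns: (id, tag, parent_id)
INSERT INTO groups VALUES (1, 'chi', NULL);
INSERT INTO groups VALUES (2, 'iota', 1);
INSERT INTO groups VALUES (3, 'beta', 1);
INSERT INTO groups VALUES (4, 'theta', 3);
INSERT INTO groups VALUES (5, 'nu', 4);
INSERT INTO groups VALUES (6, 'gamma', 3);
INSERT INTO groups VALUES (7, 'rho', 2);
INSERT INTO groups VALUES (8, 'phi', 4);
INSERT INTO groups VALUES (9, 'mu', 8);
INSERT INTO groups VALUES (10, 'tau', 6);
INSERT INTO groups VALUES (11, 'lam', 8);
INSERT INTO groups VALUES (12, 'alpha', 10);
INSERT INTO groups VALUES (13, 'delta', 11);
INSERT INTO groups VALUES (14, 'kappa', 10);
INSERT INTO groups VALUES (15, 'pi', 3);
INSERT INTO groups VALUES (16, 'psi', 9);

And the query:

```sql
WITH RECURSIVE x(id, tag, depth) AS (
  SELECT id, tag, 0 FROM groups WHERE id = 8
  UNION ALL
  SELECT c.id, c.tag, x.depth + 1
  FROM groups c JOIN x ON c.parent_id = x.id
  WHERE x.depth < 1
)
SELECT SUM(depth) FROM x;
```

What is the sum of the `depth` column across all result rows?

2

Base: id=8 (phi) at depth 0.
Iteration 1: rows with parent_id in {8} -> mu (id 9, depth 1), lam (id 11, depth 1).
Iteration 2: depth < 1 fails for all current rows; recursion stops.
SUM(depth) = 0 + 1 + 1 = 2.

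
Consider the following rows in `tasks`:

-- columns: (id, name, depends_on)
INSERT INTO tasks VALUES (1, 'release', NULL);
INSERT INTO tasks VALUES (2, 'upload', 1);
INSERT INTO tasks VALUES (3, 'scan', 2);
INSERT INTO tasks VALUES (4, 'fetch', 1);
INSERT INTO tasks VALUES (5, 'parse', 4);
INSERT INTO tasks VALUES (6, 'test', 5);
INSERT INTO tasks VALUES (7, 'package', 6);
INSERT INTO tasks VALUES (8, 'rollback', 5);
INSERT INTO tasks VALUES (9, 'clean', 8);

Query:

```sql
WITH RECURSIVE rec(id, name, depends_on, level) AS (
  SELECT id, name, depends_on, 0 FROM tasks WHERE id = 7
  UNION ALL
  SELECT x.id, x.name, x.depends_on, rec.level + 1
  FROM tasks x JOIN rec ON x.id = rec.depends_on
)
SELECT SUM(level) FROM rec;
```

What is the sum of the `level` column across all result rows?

10

Base: id=7 (package), depends_on=6, level 0.
Iteration 1: join on id=6 -> test (id 6, depends_on=5, level 1).
Iteration 2: join on id=5 -> parse (id 5, depends_on=4, level 2).
Iteration 3: join on id=4 -> fetch (id 4, depends_on=1, level 3).
Iteration 4: join on id=1 -> release (id 1, depends_on=NULL, level 4).
Iteration 5: depends_on is NULL; no match; recursion stops.
SUM(level) = 0 + 1 + 2 + 3 + 4 = 10.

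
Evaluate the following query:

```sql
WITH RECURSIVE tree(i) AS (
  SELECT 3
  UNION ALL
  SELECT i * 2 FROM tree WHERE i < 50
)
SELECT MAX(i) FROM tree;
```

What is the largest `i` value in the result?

Base: i=3.
Iteration 1: 3 < 50 holds -> i = 3 * 2 = 6.
Iteration 2: 6 < 50 holds -> i = 6 * 2 = 12.
Iteration 3: 12 < 50 holds -> i = 12 * 2 = 24.
Iteration 4: 24 < 50 holds -> i = 24 * 2 = 48.
Iteration 5: 48 < 50 holds -> i = 48 * 2 = 96.
Iteration 6: 96 < 50 fails; recursion stops.
i values: 3, 6, 12, 24, 48, 96; the maximum is 96.

96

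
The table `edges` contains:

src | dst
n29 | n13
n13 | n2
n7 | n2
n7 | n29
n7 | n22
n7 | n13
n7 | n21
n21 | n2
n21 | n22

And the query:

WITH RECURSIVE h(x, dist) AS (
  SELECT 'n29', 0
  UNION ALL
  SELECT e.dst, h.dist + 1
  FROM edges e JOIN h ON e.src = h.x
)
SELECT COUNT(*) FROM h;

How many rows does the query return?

3

Base: (n29, dist=0).
Iteration 1: edges from {n29} -> (n13, dist=1).
Iteration 2: edges from {n13} -> (n2, dist=2).
Iteration 3: no outgoing edges from {n2}; recursion stops.
Total rows emitted: 3.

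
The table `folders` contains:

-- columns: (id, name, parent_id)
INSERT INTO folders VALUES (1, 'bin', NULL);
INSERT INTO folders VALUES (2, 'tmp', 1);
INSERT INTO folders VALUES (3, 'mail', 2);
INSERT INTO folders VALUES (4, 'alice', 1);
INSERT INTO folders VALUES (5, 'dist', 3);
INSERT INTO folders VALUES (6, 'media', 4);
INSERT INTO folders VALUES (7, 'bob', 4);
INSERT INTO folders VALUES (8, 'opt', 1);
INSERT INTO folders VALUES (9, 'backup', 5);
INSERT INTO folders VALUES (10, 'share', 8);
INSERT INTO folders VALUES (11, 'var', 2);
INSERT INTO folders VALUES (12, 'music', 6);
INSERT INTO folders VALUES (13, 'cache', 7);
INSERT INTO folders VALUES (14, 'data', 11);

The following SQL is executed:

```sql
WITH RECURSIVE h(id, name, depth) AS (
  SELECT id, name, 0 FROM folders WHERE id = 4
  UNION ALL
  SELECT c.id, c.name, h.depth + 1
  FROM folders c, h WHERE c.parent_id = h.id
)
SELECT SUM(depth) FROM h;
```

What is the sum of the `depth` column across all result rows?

6

Base: id=4 (alice) at depth 0.
Iteration 1: rows with parent_id in {4} -> media (id 6, depth 1), bob (id 7, depth 1).
Iteration 2: rows with parent_id in {6,7} -> music (id 12, depth 2), cache (id 13, depth 2).
Iteration 3: no rows with parent_id in {12,13}; recursion stops.
SUM(depth) = 0 + 1 + 1 + 2 + 2 = 6.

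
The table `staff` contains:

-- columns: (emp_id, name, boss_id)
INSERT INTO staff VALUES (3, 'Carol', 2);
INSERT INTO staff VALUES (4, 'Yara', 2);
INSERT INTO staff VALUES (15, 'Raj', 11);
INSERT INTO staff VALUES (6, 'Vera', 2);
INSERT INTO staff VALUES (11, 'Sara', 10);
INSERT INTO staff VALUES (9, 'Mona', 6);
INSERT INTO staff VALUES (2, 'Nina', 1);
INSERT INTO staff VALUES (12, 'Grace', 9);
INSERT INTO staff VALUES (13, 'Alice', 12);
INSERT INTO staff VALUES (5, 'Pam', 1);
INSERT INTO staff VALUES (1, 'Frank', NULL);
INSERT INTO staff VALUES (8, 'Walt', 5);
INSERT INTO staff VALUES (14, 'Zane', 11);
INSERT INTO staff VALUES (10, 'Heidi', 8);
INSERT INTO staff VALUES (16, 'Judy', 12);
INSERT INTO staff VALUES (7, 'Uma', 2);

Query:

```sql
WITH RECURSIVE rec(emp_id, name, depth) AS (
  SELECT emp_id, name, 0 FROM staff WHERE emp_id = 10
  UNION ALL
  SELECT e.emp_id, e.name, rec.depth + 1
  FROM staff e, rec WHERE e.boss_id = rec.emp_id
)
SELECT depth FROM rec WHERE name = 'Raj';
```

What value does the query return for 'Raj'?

2

Base: emp_id=10 (Heidi) at depth 0.
Iteration 1: rows with boss_id in {10} -> Sara (id 11, depth 1).
Iteration 2: rows with boss_id in {11} -> Zane (id 14, depth 2), Raj (id 15, depth 2).
Iteration 3: no rows with boss_id in {14,15}; recursion stops.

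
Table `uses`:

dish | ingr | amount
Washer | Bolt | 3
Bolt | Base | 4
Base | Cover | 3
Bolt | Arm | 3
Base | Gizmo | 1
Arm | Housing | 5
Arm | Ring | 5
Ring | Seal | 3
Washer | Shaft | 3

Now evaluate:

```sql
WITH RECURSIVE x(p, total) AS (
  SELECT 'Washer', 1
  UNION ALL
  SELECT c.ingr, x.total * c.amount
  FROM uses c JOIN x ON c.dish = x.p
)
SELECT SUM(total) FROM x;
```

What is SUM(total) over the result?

Base: (Washer, total=1).
Iteration 1: components of {Washer} -> Bolt = 1*3 = 3, Shaft = 1*3 = 3.
Iteration 2: components of {Bolt,Shaft} -> Arm = 3*3 = 9, Base = 3*4 = 12.
Iteration 3: components of {Arm,Base} -> Cover = 12*3 = 36, Gizmo = 12*1 = 12, Housing = 9*5 = 45, Ring = 9*5 = 45.
Iteration 4: components of {Cover,Gizmo,Housing,Ring} -> Seal = 45*3 = 135.
Iteration 5: no further components; recursion stops.
SUM(total) = 1 + 3 + 3 + 12 + 9 + 36 + 12 + 45 + 45 + 135 = 301.

301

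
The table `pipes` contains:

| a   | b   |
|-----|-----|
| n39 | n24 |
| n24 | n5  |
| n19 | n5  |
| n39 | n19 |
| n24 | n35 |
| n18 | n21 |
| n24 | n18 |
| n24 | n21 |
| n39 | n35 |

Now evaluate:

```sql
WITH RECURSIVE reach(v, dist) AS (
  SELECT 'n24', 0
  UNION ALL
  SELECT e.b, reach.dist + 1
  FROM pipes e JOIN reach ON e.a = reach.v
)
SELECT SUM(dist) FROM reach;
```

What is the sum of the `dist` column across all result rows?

6

Base: (n24, dist=0).
Iteration 1: edges from {n24} -> (n18, dist=1), (n21, dist=1), (n35, dist=1), (n5, dist=1).
Iteration 2: edges from {n18,n21,n35,n5} -> (n21, dist=2).
Iteration 3: no outgoing edges from {n21}; recursion stops.
SUM(dist) = 0 + 1 + 1 + 1 + 1 + 2 = 6.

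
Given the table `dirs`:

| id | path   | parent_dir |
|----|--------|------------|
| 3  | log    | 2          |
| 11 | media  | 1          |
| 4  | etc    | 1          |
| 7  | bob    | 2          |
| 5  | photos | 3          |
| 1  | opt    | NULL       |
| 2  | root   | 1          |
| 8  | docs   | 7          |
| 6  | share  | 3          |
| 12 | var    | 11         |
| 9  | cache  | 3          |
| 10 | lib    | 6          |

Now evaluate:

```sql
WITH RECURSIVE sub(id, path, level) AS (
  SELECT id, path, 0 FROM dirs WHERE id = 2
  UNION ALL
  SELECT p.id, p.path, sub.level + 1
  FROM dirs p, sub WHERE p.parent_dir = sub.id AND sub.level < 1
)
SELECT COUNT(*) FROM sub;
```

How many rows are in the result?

3

Base: id=2 (root) at level 0.
Iteration 1: rows with parent_dir in {2} -> log (id 3, level 1), bob (id 7, level 1).
Iteration 2: level < 1 fails for all current rows; recursion stops.
Total rows emitted: 3.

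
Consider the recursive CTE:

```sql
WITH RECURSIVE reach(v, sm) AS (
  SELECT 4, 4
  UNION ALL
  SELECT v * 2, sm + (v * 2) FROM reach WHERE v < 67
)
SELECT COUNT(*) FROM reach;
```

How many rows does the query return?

6

Base: v=4, sm=4.
Iteration 1: 4 < 67 holds -> v = 4 * 2 = 8, sm = 4 + 8 = 12.
Iteration 2: 8 < 67 holds -> v = 8 * 2 = 16, sm = 12 + 16 = 28.
Iteration 3: 16 < 67 holds -> v = 16 * 2 = 32, sm = 28 + 32 = 60.
Iteration 4: 32 < 67 holds -> v = 32 * 2 = 64, sm = 60 + 64 = 124.
Iteration 5: 64 < 67 holds -> v = 64 * 2 = 128, sm = 124 + 128 = 252.
Iteration 6: 128 < 67 fails; recursion stops.
Total rows emitted: 6.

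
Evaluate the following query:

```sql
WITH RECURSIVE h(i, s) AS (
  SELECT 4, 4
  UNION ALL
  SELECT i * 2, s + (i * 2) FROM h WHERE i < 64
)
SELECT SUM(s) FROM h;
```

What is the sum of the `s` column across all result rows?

Base: i=4, s=4.
Iteration 1: 4 < 64 holds -> i = 4 * 2 = 8, s = 4 + 8 = 12.
Iteration 2: 8 < 64 holds -> i = 8 * 2 = 16, s = 12 + 16 = 28.
Iteration 3: 16 < 64 holds -> i = 16 * 2 = 32, s = 28 + 32 = 60.
Iteration 4: 32 < 64 holds -> i = 32 * 2 = 64, s = 60 + 64 = 124.
Iteration 5: 64 < 64 fails; recursion stops.
SUM(s) = 4 + 12 + 28 + 60 + 124 = 228.

228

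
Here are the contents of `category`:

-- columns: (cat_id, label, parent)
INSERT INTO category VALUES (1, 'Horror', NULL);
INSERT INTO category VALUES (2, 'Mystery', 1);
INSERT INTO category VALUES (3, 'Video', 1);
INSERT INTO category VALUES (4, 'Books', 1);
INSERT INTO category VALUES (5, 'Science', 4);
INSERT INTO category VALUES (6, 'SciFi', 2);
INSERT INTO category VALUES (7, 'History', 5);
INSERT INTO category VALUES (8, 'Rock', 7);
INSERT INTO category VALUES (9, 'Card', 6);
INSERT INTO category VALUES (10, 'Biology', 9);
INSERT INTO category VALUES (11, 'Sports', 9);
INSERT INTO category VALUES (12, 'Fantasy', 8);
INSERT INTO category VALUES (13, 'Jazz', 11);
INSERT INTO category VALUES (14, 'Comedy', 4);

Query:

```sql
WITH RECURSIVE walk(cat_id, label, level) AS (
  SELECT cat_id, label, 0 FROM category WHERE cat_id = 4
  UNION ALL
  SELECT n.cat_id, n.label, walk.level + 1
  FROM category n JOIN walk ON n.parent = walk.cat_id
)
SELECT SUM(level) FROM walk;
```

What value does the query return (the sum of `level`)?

11

Base: cat_id=4 (Books) at level 0.
Iteration 1: rows with parent in {4} -> Science (id 5, level 1), Comedy (id 14, level 1).
Iteration 2: rows with parent in {5,14} -> History (id 7, level 2).
Iteration 3: rows with parent in {7} -> Rock (id 8, level 3).
Iteration 4: rows with parent in {8} -> Fantasy (id 12, level 4).
Iteration 5: no rows with parent in {12}; recursion stops.
SUM(level) = 0 + 1 + 1 + 2 + 3 + 4 = 11.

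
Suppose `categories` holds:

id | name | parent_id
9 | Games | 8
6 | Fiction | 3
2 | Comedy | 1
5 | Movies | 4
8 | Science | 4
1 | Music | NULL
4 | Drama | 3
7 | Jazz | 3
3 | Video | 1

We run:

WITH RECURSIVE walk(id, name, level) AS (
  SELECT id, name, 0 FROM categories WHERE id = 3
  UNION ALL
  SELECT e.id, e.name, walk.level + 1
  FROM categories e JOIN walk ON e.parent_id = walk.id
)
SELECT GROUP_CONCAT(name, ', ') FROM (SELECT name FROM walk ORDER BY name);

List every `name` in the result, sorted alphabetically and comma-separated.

Drama, Fiction, Games, Jazz, Movies, Science, Video

Base: id=3 (Video) at level 0.
Iteration 1: rows with parent_id in {3} -> Drama (id 4, level 1), Fiction (id 6, level 1), Jazz (id 7, level 1).
Iteration 2: rows with parent_id in {4,6,7} -> Movies (id 5, level 2), Science (id 8, level 2).
Iteration 3: rows with parent_id in {5,8} -> Games (id 9, level 3).
Iteration 4: no rows with parent_id in {9}; recursion stops.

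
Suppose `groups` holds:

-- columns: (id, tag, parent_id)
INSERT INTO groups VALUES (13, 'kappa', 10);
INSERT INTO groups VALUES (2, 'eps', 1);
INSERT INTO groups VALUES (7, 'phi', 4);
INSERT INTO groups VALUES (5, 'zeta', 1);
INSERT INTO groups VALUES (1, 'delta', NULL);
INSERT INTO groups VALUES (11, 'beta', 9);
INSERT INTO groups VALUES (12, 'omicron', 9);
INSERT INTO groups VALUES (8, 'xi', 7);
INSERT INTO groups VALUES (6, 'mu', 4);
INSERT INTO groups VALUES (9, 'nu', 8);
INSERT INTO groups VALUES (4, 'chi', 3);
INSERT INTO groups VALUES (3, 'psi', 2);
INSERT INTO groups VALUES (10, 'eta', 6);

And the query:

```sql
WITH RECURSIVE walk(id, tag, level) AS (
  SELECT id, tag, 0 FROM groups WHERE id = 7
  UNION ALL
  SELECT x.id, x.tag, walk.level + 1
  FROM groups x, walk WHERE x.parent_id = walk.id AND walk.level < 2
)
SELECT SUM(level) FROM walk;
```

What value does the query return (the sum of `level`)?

3

Base: id=7 (phi) at level 0.
Iteration 1: rows with parent_id in {7} -> xi (id 8, level 1).
Iteration 2: rows with parent_id in {8} -> nu (id 9, level 2).
Iteration 3: level < 2 fails for all current rows; recursion stops.
SUM(level) = 0 + 1 + 2 = 3.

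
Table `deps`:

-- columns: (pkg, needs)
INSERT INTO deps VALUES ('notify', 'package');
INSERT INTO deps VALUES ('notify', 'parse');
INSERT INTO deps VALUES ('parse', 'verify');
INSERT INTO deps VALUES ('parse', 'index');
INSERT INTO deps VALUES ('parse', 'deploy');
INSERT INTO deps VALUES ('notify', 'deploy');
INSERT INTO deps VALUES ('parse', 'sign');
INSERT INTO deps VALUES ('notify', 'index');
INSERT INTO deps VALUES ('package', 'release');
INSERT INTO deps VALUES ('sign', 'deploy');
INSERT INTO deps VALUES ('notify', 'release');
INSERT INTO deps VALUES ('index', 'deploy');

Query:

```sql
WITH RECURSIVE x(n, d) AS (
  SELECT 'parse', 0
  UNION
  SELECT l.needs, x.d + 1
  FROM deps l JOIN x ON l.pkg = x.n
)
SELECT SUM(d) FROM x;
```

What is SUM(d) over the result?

6

Base: (parse, d=0).
Iteration 1: edges from {parse} -> (deploy, d=1), (index, d=1), (sign, d=1), (verify, d=1).
Iteration 2: edges from {deploy,index,sign,verify} -> (deploy, d=2). [UNION drops 1 duplicate row(s)]
Iteration 3: no outgoing edges from {deploy}; recursion stops.
SUM(d) = 0 + 1 + 1 + 1 + 1 + 2 = 6.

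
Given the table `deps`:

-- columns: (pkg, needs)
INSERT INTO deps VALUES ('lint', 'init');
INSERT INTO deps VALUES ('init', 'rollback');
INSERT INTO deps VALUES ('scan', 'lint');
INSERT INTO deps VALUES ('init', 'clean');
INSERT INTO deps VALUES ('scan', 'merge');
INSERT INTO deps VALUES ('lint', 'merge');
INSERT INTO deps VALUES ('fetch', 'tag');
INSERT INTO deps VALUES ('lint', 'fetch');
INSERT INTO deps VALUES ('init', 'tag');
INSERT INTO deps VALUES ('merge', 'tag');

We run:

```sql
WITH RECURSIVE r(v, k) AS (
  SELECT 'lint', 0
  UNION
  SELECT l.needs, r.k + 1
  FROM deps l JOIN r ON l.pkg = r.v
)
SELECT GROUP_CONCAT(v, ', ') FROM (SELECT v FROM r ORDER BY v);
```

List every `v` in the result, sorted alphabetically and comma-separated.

clean, fetch, init, lint, merge, rollback, tag

Base: (lint, k=0).
Iteration 1: edges from {lint} -> (fetch, k=1), (init, k=1), (merge, k=1).
Iteration 2: edges from {fetch,init,merge} -> (clean, k=2), (rollback, k=2), (tag, k=2). [UNION drops 2 duplicate row(s)]
Iteration 3: no outgoing edges from {clean,rollback,tag}; recursion stops.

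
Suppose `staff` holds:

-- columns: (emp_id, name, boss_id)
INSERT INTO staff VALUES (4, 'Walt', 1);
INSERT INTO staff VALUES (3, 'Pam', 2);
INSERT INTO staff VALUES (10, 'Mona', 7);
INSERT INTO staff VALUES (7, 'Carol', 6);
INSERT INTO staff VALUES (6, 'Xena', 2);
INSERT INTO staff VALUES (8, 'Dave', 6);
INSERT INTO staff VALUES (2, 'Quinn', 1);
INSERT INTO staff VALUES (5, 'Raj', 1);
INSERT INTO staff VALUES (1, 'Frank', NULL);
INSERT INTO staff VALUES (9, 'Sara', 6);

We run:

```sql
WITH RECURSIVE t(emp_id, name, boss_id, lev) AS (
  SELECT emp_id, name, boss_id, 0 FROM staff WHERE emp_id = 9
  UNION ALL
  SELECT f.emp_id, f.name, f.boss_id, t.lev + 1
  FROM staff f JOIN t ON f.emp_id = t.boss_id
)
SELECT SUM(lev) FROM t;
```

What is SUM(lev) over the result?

Base: emp_id=9 (Sara), boss_id=6, lev 0.
Iteration 1: join on emp_id=6 -> Xena (id 6, boss_id=2, lev 1).
Iteration 2: join on emp_id=2 -> Quinn (id 2, boss_id=1, lev 2).
Iteration 3: join on emp_id=1 -> Frank (id 1, boss_id=NULL, lev 3).
Iteration 4: boss_id is NULL; no match; recursion stops.
SUM(lev) = 0 + 1 + 2 + 3 = 6.

6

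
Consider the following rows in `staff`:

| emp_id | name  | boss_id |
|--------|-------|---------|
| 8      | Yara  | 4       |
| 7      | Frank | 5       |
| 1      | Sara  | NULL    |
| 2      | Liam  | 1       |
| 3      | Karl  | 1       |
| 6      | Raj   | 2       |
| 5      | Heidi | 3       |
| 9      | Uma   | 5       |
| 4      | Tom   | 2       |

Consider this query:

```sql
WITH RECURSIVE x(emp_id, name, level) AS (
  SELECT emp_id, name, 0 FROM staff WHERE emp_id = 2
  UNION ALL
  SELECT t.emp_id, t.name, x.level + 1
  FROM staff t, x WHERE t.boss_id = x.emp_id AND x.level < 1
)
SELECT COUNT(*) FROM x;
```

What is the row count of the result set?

Base: emp_id=2 (Liam) at level 0.
Iteration 1: rows with boss_id in {2} -> Tom (id 4, level 1), Raj (id 6, level 1).
Iteration 2: level < 1 fails for all current rows; recursion stops.
Total rows emitted: 3.

3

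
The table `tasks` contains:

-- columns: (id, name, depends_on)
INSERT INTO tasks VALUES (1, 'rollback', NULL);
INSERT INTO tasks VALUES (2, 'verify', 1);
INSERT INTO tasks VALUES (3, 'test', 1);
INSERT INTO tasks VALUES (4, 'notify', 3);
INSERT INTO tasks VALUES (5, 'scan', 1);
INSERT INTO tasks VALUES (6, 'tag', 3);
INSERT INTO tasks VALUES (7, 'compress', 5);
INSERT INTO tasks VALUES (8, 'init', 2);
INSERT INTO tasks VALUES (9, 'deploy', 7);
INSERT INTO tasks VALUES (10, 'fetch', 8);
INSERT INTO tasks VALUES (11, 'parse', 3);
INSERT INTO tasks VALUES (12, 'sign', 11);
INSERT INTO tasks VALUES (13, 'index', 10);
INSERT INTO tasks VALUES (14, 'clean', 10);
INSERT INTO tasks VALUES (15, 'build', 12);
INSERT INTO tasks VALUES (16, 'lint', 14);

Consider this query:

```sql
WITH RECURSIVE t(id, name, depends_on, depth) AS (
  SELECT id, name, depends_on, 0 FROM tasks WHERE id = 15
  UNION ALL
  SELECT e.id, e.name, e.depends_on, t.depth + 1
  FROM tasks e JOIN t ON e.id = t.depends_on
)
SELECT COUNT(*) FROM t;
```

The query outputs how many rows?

Base: id=15 (build), depends_on=12, depth 0.
Iteration 1: join on id=12 -> sign (id 12, depends_on=11, depth 1).
Iteration 2: join on id=11 -> parse (id 11, depends_on=3, depth 2).
Iteration 3: join on id=3 -> test (id 3, depends_on=1, depth 3).
Iteration 4: join on id=1 -> rollback (id 1, depends_on=NULL, depth 4).
Iteration 5: depends_on is NULL; no match; recursion stops.
Total rows emitted: 5.

5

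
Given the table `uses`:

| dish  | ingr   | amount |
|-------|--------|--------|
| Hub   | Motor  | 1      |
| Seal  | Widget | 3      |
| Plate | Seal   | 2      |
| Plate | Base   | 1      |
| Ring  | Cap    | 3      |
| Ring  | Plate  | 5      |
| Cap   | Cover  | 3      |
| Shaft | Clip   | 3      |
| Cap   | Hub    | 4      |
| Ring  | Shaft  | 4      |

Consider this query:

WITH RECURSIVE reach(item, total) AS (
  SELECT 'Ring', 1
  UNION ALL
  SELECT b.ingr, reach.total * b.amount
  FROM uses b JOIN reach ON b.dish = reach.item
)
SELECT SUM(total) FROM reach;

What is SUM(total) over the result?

103

Base: (Ring, total=1).
Iteration 1: components of {Ring} -> Cap = 1*3 = 3, Plate = 1*5 = 5, Shaft = 1*4 = 4.
Iteration 2: components of {Cap,Plate,Shaft} -> Base = 5*1 = 5, Clip = 4*3 = 12, Cover = 3*3 = 9, Hub = 3*4 = 12, Seal = 5*2 = 10.
Iteration 3: components of {Base,Clip,Cover,Hub,Seal} -> Motor = 12*1 = 12, Widget = 10*3 = 30.
Iteration 4: no further components; recursion stops.
SUM(total) = 1 + 4 + 3 + 5 + 12 + 9 + 12 + 5 + 10 + 12 + 30 = 103.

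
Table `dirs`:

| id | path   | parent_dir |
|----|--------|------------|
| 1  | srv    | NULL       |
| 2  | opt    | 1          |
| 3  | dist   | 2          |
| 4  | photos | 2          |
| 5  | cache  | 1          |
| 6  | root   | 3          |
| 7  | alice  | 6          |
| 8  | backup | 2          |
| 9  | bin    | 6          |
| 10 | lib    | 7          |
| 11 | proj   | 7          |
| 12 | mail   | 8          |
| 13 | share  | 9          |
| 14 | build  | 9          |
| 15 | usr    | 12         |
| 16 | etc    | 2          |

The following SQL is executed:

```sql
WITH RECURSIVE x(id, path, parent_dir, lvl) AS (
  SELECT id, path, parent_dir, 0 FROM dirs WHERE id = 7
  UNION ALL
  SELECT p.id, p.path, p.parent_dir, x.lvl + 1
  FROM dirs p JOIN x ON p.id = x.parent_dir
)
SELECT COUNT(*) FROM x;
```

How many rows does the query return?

5

Base: id=7 (alice), parent_dir=6, lvl 0.
Iteration 1: join on id=6 -> root (id 6, parent_dir=3, lvl 1).
Iteration 2: join on id=3 -> dist (id 3, parent_dir=2, lvl 2).
Iteration 3: join on id=2 -> opt (id 2, parent_dir=1, lvl 3).
Iteration 4: join on id=1 -> srv (id 1, parent_dir=NULL, lvl 4).
Iteration 5: parent_dir is NULL; no match; recursion stops.
Total rows emitted: 5.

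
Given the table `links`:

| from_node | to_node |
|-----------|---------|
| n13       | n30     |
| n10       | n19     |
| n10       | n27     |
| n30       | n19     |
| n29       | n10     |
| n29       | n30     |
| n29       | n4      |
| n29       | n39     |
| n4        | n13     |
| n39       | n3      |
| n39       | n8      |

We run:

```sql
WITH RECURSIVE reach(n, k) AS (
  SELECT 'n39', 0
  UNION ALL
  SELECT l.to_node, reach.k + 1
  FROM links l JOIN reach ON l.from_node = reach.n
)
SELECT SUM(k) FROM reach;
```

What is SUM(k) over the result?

Base: (n39, k=0).
Iteration 1: edges from {n39} -> (n3, k=1), (n8, k=1).
Iteration 2: no outgoing edges from {n3,n8}; recursion stops.
SUM(k) = 0 + 1 + 1 = 2.

2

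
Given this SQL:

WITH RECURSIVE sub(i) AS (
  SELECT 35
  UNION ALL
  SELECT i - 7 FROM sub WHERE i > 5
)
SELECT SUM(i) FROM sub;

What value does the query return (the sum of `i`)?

105

Base: i=35.
Iteration 1: 35 > 5 holds -> i = 35 - 7 = 28.
Iteration 2: 28 > 5 holds -> i = 28 - 7 = 21.
Iteration 3: 21 > 5 holds -> i = 21 - 7 = 14.
Iteration 4: 14 > 5 holds -> i = 14 - 7 = 7.
Iteration 5: 7 > 5 holds -> i = 7 - 7 = 0.
Iteration 6: 0 > 5 fails; recursion stops.
SUM(i) = 35 + 28 + 21 + 14 + 7 + 0 = 105.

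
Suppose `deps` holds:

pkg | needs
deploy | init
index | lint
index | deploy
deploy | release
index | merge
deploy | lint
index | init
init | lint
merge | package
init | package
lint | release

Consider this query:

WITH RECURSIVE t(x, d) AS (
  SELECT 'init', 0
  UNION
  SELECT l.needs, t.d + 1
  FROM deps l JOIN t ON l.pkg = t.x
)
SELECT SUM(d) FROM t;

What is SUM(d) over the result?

4

Base: (init, d=0).
Iteration 1: edges from {init} -> (lint, d=1), (package, d=1).
Iteration 2: edges from {lint,package} -> (release, d=2).
Iteration 3: no outgoing edges from {release}; recursion stops.
SUM(d) = 0 + 1 + 1 + 2 = 4.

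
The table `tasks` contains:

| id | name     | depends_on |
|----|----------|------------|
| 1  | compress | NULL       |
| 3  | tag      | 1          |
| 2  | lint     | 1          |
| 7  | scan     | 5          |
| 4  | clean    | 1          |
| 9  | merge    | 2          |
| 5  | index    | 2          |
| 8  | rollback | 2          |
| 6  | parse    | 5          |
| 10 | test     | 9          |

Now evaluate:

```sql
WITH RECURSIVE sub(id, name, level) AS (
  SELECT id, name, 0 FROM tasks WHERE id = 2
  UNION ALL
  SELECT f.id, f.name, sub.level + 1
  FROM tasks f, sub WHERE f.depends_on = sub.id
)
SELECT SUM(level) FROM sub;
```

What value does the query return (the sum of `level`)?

9

Base: id=2 (lint) at level 0.
Iteration 1: rows with depends_on in {2} -> index (id 5, level 1), rollback (id 8, level 1), merge (id 9, level 1).
Iteration 2: rows with depends_on in {5,8,9} -> parse (id 6, level 2), scan (id 7, level 2), test (id 10, level 2).
Iteration 3: no rows with depends_on in {6,7,10}; recursion stops.
SUM(level) = 0 + 1 + 1 + 1 + 2 + 2 + 2 = 9.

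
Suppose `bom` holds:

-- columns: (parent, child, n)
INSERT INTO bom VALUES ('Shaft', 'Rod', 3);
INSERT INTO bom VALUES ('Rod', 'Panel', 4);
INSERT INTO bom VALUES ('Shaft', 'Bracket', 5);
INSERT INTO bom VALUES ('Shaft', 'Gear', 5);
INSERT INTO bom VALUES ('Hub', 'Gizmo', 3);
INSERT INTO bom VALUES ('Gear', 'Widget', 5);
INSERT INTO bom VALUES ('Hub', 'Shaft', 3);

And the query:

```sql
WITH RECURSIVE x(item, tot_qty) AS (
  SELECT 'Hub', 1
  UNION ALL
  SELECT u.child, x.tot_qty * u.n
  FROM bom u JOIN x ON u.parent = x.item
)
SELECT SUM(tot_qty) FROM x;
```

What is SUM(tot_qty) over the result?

157

Base: (Hub, tot_qty=1).
Iteration 1: components of {Hub} -> Gizmo = 1*3 = 3, Shaft = 1*3 = 3.
Iteration 2: components of {Gizmo,Shaft} -> Bracket = 3*5 = 15, Gear = 3*5 = 15, Rod = 3*3 = 9.
Iteration 3: components of {Bracket,Gear,Rod} -> Panel = 9*4 = 36, Widget = 15*5 = 75.
Iteration 4: no further components; recursion stops.
SUM(tot_qty) = 1 + 3 + 3 + 9 + 15 + 15 + 36 + 75 = 157.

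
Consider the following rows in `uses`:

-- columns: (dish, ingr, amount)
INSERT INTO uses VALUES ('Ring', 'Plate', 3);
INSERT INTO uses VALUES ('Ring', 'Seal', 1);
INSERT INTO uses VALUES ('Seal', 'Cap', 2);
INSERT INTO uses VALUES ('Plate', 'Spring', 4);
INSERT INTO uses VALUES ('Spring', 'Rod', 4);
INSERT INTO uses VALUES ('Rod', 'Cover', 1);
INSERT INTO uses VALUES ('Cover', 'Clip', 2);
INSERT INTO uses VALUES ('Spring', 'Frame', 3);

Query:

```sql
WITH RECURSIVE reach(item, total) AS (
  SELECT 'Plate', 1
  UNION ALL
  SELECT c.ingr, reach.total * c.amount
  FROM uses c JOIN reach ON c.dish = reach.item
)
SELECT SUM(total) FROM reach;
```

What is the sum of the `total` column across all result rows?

Base: (Plate, total=1).
Iteration 1: components of {Plate} -> Spring = 1*4 = 4.
Iteration 2: components of {Spring} -> Frame = 4*3 = 12, Rod = 4*4 = 16.
Iteration 3: components of {Frame,Rod} -> Cover = 16*1 = 16.
Iteration 4: components of {Cover} -> Clip = 16*2 = 32.
Iteration 5: no further components; recursion stops.
SUM(total) = 1 + 4 + 16 + 12 + 16 + 32 = 81.

81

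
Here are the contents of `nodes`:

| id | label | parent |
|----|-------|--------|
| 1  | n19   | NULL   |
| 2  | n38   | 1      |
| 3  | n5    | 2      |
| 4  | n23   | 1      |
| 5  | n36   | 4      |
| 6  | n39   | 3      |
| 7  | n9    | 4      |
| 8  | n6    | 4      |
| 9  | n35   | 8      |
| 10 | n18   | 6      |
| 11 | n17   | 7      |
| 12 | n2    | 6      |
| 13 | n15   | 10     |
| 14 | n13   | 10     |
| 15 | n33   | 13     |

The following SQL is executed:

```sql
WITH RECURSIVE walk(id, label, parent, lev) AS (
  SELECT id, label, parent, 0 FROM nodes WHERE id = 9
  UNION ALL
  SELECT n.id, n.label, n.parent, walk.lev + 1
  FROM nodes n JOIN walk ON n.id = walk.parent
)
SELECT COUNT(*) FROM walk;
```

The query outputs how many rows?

Base: id=9 (n35), parent=8, lev 0.
Iteration 1: join on id=8 -> n6 (id 8, parent=4, lev 1).
Iteration 2: join on id=4 -> n23 (id 4, parent=1, lev 2).
Iteration 3: join on id=1 -> n19 (id 1, parent=NULL, lev 3).
Iteration 4: parent is NULL; no match; recursion stops.
Total rows emitted: 4.

4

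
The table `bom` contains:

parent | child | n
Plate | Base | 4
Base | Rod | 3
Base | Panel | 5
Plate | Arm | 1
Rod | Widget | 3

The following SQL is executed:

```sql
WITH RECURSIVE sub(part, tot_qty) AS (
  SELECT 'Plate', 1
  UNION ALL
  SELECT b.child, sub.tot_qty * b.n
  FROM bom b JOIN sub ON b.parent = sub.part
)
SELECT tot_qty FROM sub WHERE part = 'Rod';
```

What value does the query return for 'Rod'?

12

Base: (Plate, tot_qty=1).
Iteration 1: components of {Plate} -> Arm = 1*1 = 1, Base = 1*4 = 4.
Iteration 2: components of {Arm,Base} -> Panel = 4*5 = 20, Rod = 4*3 = 12.
Iteration 3: components of {Panel,Rod} -> Widget = 12*3 = 36.
Iteration 4: no further components; recursion stops.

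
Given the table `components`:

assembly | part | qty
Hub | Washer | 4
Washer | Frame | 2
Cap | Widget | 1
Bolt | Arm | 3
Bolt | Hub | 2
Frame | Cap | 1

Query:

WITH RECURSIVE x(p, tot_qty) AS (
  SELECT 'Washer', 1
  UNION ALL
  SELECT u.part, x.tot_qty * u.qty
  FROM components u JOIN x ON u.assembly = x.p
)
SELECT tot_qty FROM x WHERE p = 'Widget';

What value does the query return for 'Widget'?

2

Base: (Washer, tot_qty=1).
Iteration 1: components of {Washer} -> Frame = 1*2 = 2.
Iteration 2: components of {Frame} -> Cap = 2*1 = 2.
Iteration 3: components of {Cap} -> Widget = 2*1 = 2.
Iteration 4: no further components; recursion stops.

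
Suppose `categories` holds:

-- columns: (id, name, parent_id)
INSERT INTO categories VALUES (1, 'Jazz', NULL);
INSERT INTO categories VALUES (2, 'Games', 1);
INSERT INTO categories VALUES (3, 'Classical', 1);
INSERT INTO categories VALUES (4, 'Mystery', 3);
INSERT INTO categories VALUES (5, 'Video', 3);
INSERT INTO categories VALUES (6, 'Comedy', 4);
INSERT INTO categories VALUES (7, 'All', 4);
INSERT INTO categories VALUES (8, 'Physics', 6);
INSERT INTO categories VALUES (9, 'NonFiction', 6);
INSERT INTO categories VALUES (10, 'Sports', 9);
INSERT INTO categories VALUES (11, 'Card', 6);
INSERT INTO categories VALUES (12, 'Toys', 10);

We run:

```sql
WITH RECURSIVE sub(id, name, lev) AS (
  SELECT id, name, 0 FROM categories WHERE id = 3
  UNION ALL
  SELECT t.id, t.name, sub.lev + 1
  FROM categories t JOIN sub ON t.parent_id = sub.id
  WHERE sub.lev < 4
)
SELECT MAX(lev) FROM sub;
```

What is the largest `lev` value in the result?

Base: id=3 (Classical) at lev 0.
Iteration 1: rows with parent_id in {3} -> Mystery (id 4, lev 1), Video (id 5, lev 1).
Iteration 2: rows with parent_id in {4,5} -> Comedy (id 6, lev 2), All (id 7, lev 2).
Iteration 3: rows with parent_id in {6,7} -> Physics (id 8, lev 3), NonFiction (id 9, lev 3), Card (id 11, lev 3).
Iteration 4: rows with parent_id in {8,9,11} -> Sports (id 10, lev 4).
Iteration 5: lev < 4 fails for all current rows; recursion stops.
lev values: 0, 1, 1, 2, 2, 3, 3, 3, 4; the maximum is 4.

4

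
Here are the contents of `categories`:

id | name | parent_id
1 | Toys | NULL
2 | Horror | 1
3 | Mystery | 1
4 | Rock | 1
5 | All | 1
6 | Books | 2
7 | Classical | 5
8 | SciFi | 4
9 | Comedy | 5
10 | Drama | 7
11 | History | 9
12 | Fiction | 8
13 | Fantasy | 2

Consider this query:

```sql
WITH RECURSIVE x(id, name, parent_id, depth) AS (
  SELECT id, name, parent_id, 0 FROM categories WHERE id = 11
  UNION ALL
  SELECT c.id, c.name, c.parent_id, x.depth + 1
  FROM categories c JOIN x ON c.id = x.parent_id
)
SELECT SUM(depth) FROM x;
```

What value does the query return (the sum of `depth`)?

6

Base: id=11 (History), parent_id=9, depth 0.
Iteration 1: join on id=9 -> Comedy (id 9, parent_id=5, depth 1).
Iteration 2: join on id=5 -> All (id 5, parent_id=1, depth 2).
Iteration 3: join on id=1 -> Toys (id 1, parent_id=NULL, depth 3).
Iteration 4: parent_id is NULL; no match; recursion stops.
SUM(depth) = 0 + 1 + 2 + 3 = 6.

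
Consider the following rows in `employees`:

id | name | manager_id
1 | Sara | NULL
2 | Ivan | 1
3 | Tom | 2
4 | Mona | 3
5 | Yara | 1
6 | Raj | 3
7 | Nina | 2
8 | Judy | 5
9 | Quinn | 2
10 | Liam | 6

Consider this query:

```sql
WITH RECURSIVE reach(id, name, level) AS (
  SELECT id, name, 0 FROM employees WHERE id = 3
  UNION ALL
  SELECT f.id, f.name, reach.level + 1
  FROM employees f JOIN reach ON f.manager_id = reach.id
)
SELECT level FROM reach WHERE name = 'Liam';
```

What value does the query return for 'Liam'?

2

Base: id=3 (Tom) at level 0.
Iteration 1: rows with manager_id in {3} -> Mona (id 4, level 1), Raj (id 6, level 1).
Iteration 2: rows with manager_id in {4,6} -> Liam (id 10, level 2).
Iteration 3: no rows with manager_id in {10}; recursion stops.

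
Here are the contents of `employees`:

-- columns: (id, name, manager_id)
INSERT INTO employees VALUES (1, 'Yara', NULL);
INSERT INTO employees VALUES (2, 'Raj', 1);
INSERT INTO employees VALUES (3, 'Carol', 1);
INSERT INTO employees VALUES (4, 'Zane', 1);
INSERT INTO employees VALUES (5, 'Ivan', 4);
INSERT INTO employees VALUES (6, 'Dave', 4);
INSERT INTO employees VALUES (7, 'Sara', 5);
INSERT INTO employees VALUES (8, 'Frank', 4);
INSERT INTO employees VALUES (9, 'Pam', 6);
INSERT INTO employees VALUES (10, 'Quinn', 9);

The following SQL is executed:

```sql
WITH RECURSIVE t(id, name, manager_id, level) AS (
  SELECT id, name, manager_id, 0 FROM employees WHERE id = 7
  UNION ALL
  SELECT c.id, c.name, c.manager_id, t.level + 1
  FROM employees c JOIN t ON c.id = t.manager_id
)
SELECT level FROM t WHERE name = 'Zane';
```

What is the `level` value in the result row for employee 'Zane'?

2

Base: id=7 (Sara), manager_id=5, level 0.
Iteration 1: join on id=5 -> Ivan (id 5, manager_id=4, level 1).
Iteration 2: join on id=4 -> Zane (id 4, manager_id=1, level 2).
Iteration 3: join on id=1 -> Yara (id 1, manager_id=NULL, level 3).
Iteration 4: manager_id is NULL; no match; recursion stops.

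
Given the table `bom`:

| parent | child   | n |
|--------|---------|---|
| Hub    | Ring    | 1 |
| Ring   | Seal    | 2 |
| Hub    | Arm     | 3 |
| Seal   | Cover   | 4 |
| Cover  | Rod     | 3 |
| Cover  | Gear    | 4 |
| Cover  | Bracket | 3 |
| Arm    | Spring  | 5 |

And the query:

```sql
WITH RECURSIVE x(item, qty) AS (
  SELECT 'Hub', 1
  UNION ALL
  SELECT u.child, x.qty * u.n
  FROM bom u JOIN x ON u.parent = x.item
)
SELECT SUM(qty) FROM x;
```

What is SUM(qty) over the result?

Base: (Hub, qty=1).
Iteration 1: components of {Hub} -> Arm = 1*3 = 3, Ring = 1*1 = 1.
Iteration 2: components of {Arm,Ring} -> Seal = 1*2 = 2, Spring = 3*5 = 15.
Iteration 3: components of {Seal,Spring} -> Cover = 2*4 = 8.
Iteration 4: components of {Cover} -> Bracket = 8*3 = 24, Gear = 8*4 = 32, Rod = 8*3 = 24.
Iteration 5: no further components; recursion stops.
SUM(qty) = 1 + 1 + 3 + 2 + 15 + 8 + 24 + 32 + 24 = 110.

110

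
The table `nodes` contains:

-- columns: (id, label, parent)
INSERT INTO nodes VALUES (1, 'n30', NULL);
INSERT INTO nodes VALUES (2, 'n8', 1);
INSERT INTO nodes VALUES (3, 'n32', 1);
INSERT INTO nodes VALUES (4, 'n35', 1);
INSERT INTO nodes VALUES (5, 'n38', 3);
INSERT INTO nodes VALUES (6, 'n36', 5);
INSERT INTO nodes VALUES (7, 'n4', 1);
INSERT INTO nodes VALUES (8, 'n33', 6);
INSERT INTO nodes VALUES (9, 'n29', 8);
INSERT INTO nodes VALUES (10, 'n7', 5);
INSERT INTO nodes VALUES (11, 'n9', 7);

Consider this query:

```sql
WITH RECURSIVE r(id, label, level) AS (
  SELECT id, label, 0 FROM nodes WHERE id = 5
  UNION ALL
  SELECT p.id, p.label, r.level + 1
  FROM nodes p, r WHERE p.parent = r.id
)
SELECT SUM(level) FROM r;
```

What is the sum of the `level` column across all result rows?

7

Base: id=5 (n38) at level 0.
Iteration 1: rows with parent in {5} -> n36 (id 6, level 1), n7 (id 10, level 1).
Iteration 2: rows with parent in {6,10} -> n33 (id 8, level 2).
Iteration 3: rows with parent in {8} -> n29 (id 9, level 3).
Iteration 4: no rows with parent in {9}; recursion stops.
SUM(level) = 0 + 1 + 1 + 2 + 3 = 7.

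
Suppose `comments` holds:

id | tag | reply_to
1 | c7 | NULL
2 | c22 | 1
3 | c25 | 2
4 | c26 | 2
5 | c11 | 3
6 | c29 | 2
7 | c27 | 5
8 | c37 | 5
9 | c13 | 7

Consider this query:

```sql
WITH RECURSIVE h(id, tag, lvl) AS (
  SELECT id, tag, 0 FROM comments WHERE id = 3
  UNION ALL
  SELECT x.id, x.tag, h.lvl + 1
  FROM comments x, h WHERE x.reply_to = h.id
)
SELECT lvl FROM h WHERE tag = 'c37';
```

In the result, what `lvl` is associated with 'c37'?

Base: id=3 (c25) at lvl 0.
Iteration 1: rows with reply_to in {3} -> c11 (id 5, lvl 1).
Iteration 2: rows with reply_to in {5} -> c27 (id 7, lvl 2), c37 (id 8, lvl 2).
Iteration 3: rows with reply_to in {7,8} -> c13 (id 9, lvl 3).
Iteration 4: no rows with reply_to in {9}; recursion stops.

2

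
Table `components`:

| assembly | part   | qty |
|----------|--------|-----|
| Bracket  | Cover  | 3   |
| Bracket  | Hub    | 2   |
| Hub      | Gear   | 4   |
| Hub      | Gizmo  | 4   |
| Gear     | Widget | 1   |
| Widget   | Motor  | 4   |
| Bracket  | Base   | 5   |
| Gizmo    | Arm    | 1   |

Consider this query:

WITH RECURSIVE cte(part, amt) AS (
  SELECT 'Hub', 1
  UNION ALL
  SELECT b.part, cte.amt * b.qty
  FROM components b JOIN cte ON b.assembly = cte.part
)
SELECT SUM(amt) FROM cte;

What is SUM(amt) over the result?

33

Base: (Hub, amt=1).
Iteration 1: components of {Hub} -> Gear = 1*4 = 4, Gizmo = 1*4 = 4.
Iteration 2: components of {Gear,Gizmo} -> Arm = 4*1 = 4, Widget = 4*1 = 4.
Iteration 3: components of {Arm,Widget} -> Motor = 4*4 = 16.
Iteration 4: no further components; recursion stops.
SUM(amt) = 1 + 4 + 4 + 4 + 4 + 16 = 33.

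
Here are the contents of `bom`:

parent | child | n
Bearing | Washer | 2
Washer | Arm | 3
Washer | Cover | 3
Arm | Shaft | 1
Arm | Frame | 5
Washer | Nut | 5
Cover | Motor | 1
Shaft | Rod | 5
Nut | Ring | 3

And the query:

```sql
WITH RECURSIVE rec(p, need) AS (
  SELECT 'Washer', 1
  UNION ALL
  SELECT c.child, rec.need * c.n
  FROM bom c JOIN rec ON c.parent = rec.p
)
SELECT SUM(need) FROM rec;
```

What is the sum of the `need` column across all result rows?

Base: (Washer, need=1).
Iteration 1: components of {Washer} -> Arm = 1*3 = 3, Cover = 1*3 = 3, Nut = 1*5 = 5.
Iteration 2: components of {Arm,Cover,Nut} -> Frame = 3*5 = 15, Motor = 3*1 = 3, Ring = 5*3 = 15, Shaft = 3*1 = 3.
Iteration 3: components of {Frame,Motor,Ring,Shaft} -> Rod = 3*5 = 15.
Iteration 4: no further components; recursion stops.
SUM(need) = 1 + 3 + 3 + 5 + 3 + 15 + 3 + 15 + 15 = 63.

63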